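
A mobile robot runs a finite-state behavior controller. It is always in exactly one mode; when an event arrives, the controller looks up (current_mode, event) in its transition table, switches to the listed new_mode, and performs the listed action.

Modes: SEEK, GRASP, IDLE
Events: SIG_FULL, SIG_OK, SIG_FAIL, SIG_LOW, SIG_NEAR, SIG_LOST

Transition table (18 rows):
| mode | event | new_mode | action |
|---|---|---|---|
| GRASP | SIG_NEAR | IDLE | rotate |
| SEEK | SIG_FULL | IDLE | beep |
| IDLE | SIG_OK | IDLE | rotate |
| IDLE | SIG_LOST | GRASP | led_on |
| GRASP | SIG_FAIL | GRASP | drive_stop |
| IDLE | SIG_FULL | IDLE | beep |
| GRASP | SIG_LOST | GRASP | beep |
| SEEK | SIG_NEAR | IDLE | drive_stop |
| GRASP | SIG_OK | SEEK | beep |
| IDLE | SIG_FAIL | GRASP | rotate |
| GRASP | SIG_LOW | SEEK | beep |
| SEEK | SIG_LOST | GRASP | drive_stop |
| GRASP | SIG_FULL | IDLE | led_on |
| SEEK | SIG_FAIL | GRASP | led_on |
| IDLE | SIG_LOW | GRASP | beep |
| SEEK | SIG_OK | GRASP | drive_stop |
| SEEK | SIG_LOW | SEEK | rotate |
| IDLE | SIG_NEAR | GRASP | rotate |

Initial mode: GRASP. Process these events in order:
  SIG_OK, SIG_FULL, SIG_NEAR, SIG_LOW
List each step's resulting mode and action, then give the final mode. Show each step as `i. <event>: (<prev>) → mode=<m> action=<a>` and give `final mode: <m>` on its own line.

1. SIG_OK: (GRASP) → mode=SEEK action=beep
2. SIG_FULL: (SEEK) → mode=IDLE action=beep
3. SIG_NEAR: (IDLE) → mode=GRASP action=rotate
4. SIG_LOW: (GRASP) → mode=SEEK action=beep

final mode: SEEK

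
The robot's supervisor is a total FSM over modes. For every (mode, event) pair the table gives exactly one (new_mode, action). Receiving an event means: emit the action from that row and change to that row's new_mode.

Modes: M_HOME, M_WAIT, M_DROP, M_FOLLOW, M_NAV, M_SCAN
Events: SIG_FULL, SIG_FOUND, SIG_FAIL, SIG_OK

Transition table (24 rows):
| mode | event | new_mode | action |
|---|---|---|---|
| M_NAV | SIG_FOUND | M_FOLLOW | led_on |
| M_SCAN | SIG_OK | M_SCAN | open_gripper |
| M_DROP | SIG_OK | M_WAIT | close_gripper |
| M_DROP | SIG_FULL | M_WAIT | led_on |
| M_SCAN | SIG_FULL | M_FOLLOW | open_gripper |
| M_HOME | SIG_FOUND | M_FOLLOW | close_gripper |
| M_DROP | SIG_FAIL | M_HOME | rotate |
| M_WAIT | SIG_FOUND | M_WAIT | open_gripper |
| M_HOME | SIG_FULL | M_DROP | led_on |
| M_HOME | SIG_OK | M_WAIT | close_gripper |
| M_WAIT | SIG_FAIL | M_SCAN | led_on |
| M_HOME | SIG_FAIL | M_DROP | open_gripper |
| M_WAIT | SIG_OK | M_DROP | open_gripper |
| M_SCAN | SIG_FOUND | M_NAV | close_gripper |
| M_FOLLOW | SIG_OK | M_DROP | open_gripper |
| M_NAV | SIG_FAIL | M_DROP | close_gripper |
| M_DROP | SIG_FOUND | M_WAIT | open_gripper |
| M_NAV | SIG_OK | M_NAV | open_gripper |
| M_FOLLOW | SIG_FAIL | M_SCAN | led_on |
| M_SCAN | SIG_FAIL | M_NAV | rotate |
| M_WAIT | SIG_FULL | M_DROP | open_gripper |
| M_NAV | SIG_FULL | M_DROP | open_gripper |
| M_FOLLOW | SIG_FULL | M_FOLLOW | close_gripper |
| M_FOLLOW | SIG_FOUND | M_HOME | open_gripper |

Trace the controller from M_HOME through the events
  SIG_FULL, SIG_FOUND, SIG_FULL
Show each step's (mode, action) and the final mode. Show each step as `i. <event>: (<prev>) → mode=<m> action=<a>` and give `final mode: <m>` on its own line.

1. SIG_FULL: (M_HOME) → mode=M_DROP action=led_on
2. SIG_FOUND: (M_DROP) → mode=M_WAIT action=open_gripper
3. SIG_FULL: (M_WAIT) → mode=M_DROP action=open_gripper

final mode: M_DROP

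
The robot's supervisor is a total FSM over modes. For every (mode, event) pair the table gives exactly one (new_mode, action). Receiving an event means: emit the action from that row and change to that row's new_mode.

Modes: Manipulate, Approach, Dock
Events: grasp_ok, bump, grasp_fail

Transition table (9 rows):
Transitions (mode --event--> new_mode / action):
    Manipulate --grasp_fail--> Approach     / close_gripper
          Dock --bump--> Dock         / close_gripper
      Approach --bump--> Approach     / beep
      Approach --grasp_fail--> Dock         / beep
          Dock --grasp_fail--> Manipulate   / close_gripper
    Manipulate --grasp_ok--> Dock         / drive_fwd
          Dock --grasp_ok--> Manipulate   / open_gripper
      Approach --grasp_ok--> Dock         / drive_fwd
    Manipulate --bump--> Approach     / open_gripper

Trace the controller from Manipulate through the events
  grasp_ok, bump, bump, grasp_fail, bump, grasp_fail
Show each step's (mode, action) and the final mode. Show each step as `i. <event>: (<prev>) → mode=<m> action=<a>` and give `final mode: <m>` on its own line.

1. grasp_ok: (Manipulate) → mode=Dock action=drive_fwd
2. bump: (Dock) → mode=Dock action=close_gripper
3. bump: (Dock) → mode=Dock action=close_gripper
4. grasp_fail: (Dock) → mode=Manipulate action=close_gripper
5. bump: (Manipulate) → mode=Approach action=open_gripper
6. grasp_fail: (Approach) → mode=Dock action=beep

final mode: Dock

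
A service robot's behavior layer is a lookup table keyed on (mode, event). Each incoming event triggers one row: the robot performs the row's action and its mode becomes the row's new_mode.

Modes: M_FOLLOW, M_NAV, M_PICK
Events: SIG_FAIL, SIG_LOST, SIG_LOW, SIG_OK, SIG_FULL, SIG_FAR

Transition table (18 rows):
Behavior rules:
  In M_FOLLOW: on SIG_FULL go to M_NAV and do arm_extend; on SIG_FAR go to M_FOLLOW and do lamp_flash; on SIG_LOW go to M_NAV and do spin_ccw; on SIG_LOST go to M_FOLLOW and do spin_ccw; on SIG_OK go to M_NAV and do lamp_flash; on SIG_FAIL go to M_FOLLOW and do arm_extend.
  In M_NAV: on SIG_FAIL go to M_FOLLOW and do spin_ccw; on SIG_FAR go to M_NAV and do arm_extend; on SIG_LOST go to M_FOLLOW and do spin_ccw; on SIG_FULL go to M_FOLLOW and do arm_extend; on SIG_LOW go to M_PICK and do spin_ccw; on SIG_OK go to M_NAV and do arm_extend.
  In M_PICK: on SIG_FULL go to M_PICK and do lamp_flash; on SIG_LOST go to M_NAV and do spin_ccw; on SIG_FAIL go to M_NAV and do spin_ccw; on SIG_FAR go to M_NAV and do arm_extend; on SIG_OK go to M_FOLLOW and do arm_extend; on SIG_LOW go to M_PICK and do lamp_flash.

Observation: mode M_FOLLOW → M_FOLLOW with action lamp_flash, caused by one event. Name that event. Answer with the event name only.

SIG_FAR

try SIG_FAIL: (M_FOLLOW, SIG_FAIL) → (M_FOLLOW, arm_extend)
try SIG_LOST: (M_FOLLOW, SIG_LOST) → (M_FOLLOW, spin_ccw)
try SIG_LOW: (M_FOLLOW, SIG_LOW) → (M_NAV, spin_ccw)
try SIG_OK: (M_FOLLOW, SIG_OK) → (M_NAV, lamp_flash)
try SIG_FULL: (M_FOLLOW, SIG_FULL) → (M_NAV, arm_extend)
try SIG_FAR: (M_FOLLOW, SIG_FAR) → (M_FOLLOW, lamp_flash)  ← matches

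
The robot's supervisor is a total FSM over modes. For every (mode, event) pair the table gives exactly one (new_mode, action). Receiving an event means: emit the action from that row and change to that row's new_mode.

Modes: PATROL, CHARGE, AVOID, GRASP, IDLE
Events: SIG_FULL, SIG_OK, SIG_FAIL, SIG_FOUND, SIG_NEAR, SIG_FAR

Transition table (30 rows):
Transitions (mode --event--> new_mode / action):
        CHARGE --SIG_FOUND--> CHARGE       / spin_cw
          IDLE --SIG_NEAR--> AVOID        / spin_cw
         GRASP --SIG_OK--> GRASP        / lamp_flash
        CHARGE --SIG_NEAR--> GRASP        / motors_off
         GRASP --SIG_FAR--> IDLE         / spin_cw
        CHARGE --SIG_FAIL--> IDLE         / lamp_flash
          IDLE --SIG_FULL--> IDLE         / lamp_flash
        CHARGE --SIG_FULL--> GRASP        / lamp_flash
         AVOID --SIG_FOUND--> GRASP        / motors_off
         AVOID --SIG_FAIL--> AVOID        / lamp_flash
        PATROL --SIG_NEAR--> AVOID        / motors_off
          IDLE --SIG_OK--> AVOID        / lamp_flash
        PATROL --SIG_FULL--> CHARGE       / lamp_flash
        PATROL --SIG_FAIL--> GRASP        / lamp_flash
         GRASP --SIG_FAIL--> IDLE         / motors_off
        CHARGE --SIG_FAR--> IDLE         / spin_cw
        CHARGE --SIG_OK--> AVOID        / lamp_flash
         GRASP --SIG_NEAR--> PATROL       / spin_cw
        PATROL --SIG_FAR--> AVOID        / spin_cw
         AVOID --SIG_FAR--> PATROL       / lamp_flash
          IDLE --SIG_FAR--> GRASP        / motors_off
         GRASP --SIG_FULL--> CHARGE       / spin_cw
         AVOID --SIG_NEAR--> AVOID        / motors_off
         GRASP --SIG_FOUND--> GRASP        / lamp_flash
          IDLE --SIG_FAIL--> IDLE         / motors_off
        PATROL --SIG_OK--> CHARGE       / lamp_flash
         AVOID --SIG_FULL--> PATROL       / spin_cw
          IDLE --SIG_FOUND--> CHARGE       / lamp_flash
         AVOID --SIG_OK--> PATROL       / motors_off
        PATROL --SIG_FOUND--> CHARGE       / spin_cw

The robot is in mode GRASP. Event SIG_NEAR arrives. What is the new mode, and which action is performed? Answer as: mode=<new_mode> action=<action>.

mode=PATROL action=spin_cw

current mode = GRASP; filter table to that mode:
  (GRASP, SIG_OK) → (GRASP, lamp_flash)
  (GRASP, SIG_FAR) → (IDLE, spin_cw)
  (GRASP, SIG_FAIL) → (IDLE, motors_off)
  (GRASP, SIG_NEAR) → (PATROL, spin_cw)  ← event matches
  (GRASP, SIG_FULL) → (CHARGE, spin_cw)
  (GRASP, SIG_FOUND) → (GRASP, lamp_flash)
event = SIG_NEAR selects (PATROL, spin_cw)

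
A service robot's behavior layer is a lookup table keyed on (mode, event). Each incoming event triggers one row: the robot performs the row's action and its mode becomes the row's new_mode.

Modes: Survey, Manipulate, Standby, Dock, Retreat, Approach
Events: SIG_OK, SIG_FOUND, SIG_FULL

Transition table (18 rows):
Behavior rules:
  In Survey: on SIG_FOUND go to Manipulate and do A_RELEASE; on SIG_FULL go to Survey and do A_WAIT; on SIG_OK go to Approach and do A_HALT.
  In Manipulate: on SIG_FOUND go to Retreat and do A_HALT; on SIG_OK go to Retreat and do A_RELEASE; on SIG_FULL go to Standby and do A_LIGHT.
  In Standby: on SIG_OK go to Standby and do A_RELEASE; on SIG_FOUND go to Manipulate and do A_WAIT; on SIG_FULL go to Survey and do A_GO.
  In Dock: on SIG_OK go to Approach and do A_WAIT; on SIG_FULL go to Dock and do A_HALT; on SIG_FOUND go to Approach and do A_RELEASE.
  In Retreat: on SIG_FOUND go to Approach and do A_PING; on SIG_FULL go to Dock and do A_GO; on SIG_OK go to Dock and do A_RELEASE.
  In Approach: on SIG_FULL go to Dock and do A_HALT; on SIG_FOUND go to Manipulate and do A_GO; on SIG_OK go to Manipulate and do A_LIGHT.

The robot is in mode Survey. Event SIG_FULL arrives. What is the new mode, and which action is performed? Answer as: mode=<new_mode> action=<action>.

mode=Survey action=A_WAIT

current mode = Survey; filter table to that mode:
  (Survey, SIG_FOUND) → (Manipulate, A_RELEASE)
  (Survey, SIG_FULL) → (Survey, A_WAIT)  ← event matches
  (Survey, SIG_OK) → (Approach, A_HALT)
event = SIG_FULL selects (Survey, A_WAIT)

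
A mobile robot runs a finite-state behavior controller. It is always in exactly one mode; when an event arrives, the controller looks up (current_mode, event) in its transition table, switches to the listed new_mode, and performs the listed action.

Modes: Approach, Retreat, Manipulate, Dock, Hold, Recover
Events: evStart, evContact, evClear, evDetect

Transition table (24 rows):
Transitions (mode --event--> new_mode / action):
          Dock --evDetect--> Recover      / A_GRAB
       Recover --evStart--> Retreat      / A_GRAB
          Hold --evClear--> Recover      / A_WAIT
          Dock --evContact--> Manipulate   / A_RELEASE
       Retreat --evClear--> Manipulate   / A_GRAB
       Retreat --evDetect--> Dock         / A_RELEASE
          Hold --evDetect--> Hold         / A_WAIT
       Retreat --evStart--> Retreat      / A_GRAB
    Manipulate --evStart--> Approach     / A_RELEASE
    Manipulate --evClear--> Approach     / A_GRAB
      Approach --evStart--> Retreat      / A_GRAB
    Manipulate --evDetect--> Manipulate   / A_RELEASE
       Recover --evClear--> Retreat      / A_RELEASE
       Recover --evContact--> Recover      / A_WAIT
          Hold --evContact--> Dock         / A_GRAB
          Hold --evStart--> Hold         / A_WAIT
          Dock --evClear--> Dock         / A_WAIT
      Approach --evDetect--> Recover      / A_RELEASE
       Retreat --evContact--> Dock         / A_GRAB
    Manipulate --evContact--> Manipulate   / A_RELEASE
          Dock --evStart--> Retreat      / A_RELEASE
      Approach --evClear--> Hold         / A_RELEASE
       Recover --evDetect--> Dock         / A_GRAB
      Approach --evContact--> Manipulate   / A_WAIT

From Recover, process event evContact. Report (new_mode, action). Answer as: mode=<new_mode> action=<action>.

current mode = Recover; filter table to that mode:
  (Recover, evStart) → (Retreat, A_GRAB)
  (Recover, evClear) → (Retreat, A_RELEASE)
  (Recover, evContact) → (Recover, A_WAIT)  ← event matches
  (Recover, evDetect) → (Dock, A_GRAB)
event = evContact selects (Recover, A_WAIT)

mode=Recover action=A_WAIT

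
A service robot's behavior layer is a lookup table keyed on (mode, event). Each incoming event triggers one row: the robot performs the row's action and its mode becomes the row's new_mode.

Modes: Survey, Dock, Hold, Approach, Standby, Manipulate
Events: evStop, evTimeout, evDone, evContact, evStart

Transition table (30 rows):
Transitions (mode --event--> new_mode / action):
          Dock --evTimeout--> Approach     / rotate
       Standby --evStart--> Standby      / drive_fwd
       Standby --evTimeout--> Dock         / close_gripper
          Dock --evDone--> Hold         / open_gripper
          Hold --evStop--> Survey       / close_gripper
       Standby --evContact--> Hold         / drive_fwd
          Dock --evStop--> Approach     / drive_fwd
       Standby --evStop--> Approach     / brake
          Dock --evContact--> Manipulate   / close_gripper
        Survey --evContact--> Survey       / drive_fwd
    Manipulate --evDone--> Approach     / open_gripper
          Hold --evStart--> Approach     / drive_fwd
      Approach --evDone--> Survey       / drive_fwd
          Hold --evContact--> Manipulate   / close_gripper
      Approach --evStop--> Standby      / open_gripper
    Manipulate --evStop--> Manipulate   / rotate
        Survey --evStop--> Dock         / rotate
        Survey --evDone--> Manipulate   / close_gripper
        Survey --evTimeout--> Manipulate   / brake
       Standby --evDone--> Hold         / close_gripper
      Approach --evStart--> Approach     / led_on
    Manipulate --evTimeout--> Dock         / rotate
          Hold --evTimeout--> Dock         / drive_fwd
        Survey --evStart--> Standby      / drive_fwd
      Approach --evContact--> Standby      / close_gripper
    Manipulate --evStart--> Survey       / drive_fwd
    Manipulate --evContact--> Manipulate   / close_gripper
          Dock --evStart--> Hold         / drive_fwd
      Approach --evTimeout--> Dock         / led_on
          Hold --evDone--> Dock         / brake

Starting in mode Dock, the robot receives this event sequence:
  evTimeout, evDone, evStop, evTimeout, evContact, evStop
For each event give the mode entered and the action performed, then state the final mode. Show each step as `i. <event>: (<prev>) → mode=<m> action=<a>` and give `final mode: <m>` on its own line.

1. evTimeout: (Dock) → mode=Approach action=rotate
2. evDone: (Approach) → mode=Survey action=drive_fwd
3. evStop: (Survey) → mode=Dock action=rotate
4. evTimeout: (Dock) → mode=Approach action=rotate
5. evContact: (Approach) → mode=Standby action=close_gripper
6. evStop: (Standby) → mode=Approach action=brake

final mode: Approach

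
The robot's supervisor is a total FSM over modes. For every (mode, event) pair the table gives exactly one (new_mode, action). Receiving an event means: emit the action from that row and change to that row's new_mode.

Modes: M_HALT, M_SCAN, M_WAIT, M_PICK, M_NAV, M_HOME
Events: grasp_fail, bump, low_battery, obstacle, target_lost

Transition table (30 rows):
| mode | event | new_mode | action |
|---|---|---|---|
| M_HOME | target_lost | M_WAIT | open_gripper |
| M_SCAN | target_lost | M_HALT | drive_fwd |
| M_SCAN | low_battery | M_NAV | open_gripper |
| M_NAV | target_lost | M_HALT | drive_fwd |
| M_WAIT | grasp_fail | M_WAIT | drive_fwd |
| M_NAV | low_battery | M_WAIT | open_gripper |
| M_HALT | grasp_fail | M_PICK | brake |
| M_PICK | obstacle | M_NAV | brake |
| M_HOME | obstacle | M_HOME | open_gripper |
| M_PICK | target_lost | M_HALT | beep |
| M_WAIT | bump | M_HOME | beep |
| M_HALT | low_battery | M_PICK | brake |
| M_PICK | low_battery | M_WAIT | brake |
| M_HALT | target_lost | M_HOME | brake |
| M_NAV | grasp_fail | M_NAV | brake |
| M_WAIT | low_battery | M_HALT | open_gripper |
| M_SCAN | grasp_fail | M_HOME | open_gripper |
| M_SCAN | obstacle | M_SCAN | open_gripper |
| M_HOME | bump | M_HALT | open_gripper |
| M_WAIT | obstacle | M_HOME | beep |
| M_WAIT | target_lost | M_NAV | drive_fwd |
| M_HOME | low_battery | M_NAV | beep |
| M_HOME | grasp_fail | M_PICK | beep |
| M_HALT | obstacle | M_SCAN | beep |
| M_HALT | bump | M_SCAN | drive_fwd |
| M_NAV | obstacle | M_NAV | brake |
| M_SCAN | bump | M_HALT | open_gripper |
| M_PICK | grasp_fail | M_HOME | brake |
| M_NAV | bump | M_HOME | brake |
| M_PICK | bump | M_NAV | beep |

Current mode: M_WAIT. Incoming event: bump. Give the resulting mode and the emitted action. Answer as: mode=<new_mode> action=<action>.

current mode = M_WAIT; filter table to that mode:
  (M_WAIT, grasp_fail) → (M_WAIT, drive_fwd)
  (M_WAIT, bump) → (M_HOME, beep)  ← event matches
  (M_WAIT, low_battery) → (M_HALT, open_gripper)
  (M_WAIT, obstacle) → (M_HOME, beep)
  (M_WAIT, target_lost) → (M_NAV, drive_fwd)
event = bump selects (M_HOME, beep)

mode=M_HOME action=beep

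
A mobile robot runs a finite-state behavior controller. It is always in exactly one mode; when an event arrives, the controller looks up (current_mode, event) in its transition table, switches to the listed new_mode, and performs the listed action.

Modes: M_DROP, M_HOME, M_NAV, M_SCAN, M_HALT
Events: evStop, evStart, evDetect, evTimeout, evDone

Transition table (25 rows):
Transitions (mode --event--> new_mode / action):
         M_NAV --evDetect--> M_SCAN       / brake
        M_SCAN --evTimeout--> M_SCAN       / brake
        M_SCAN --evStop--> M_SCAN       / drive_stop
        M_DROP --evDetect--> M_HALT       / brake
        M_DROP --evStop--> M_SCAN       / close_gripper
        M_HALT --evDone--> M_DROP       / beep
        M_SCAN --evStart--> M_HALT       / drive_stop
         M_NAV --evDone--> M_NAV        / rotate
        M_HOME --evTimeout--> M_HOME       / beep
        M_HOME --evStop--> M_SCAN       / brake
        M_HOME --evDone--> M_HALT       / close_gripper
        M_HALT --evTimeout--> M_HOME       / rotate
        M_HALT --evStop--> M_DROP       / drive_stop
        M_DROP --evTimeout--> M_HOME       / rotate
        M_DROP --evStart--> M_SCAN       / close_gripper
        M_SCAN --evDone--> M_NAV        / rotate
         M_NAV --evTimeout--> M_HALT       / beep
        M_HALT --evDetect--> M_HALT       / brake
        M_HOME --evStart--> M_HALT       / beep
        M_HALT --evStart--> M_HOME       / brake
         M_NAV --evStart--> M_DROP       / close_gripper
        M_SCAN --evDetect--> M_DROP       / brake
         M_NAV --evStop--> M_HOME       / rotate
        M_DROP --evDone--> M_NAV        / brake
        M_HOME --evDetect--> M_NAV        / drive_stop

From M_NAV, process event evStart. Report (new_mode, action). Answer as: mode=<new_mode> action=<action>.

current mode = M_NAV; filter table to that mode:
  (M_NAV, evDetect) → (M_SCAN, brake)
  (M_NAV, evDone) → (M_NAV, rotate)
  (M_NAV, evTimeout) → (M_HALT, beep)
  (M_NAV, evStart) → (M_DROP, close_gripper)  ← event matches
  (M_NAV, evStop) → (M_HOME, rotate)
event = evStart selects (M_DROP, close_gripper)

mode=M_DROP action=close_gripper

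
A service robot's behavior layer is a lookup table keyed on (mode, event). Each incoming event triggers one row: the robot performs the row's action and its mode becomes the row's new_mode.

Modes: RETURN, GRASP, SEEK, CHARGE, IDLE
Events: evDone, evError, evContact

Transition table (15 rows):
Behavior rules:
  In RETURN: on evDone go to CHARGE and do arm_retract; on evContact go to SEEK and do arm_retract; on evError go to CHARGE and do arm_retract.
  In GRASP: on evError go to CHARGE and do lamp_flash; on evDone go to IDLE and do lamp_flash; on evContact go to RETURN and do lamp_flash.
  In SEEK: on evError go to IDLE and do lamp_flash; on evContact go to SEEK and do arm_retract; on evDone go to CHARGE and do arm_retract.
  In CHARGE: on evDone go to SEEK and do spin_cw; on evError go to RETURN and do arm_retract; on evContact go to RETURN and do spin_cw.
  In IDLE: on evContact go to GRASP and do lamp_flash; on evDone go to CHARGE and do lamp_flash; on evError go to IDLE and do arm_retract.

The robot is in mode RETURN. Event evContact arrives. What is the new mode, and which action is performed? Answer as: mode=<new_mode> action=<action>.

current mode = RETURN; filter table to that mode:
  (RETURN, evDone) → (CHARGE, arm_retract)
  (RETURN, evContact) → (SEEK, arm_retract)  ← event matches
  (RETURN, evError) → (CHARGE, arm_retract)
event = evContact selects (SEEK, arm_retract)

mode=SEEK action=arm_retract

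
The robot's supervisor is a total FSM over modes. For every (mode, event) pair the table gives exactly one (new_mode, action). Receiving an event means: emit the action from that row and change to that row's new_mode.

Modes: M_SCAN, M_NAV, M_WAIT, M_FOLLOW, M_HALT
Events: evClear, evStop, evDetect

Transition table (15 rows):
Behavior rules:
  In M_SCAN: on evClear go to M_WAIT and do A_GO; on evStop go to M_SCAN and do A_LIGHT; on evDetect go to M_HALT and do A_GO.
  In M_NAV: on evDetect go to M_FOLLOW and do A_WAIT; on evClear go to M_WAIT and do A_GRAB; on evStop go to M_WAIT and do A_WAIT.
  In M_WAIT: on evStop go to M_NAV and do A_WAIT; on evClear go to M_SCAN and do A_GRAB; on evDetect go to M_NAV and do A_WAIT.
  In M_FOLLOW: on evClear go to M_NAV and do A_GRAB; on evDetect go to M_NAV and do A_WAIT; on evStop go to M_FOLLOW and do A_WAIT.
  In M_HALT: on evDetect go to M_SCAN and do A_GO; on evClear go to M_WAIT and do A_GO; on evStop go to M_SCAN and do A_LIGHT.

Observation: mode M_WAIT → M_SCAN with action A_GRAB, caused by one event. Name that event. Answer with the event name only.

evClear

try evClear: (M_WAIT, evClear) → (M_SCAN, A_GRAB)  ← matches
try evStop: (M_WAIT, evStop) → (M_NAV, A_WAIT)
try evDetect: (M_WAIT, evDetect) → (M_NAV, A_WAIT)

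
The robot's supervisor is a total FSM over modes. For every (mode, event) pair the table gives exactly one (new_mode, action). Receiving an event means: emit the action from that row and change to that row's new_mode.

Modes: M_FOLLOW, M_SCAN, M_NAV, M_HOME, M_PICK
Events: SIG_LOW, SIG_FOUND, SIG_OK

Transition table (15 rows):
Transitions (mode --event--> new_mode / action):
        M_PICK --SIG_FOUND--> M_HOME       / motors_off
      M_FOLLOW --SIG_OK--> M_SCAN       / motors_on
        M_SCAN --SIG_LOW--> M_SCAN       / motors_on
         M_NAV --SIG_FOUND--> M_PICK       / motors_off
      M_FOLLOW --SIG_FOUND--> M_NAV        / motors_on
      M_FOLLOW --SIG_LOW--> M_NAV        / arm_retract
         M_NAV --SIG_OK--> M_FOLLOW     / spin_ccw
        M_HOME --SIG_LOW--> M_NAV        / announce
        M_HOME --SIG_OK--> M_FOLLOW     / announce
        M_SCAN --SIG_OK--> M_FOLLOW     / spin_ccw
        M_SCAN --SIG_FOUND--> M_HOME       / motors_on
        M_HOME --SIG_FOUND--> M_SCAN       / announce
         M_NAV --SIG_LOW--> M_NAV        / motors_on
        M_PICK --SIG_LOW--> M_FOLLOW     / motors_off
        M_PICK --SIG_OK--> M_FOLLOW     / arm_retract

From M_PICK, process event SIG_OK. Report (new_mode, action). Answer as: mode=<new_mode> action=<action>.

current mode = M_PICK; filter table to that mode:
  (M_PICK, SIG_FOUND) → (M_HOME, motors_off)
  (M_PICK, SIG_LOW) → (M_FOLLOW, motors_off)
  (M_PICK, SIG_OK) → (M_FOLLOW, arm_retract)  ← event matches
event = SIG_OK selects (M_FOLLOW, arm_retract)

mode=M_FOLLOW action=arm_retract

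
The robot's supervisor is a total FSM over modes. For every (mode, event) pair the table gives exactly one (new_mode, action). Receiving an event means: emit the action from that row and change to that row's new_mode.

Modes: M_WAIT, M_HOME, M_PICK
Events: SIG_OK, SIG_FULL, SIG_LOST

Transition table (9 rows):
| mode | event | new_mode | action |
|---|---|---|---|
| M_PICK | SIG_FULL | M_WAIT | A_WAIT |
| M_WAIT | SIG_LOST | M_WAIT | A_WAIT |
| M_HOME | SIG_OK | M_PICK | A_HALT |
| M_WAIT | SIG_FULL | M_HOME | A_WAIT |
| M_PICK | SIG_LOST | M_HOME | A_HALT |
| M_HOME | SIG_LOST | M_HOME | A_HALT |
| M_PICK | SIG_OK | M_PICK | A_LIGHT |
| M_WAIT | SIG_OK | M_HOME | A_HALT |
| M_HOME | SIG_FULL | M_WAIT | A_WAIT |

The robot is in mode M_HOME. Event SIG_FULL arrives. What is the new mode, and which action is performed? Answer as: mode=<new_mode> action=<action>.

current mode = M_HOME; filter table to that mode:
  (M_HOME, SIG_OK) → (M_PICK, A_HALT)
  (M_HOME, SIG_LOST) → (M_HOME, A_HALT)
  (M_HOME, SIG_FULL) → (M_WAIT, A_WAIT)  ← event matches
event = SIG_FULL selects (M_WAIT, A_WAIT)

mode=M_WAIT action=A_WAIT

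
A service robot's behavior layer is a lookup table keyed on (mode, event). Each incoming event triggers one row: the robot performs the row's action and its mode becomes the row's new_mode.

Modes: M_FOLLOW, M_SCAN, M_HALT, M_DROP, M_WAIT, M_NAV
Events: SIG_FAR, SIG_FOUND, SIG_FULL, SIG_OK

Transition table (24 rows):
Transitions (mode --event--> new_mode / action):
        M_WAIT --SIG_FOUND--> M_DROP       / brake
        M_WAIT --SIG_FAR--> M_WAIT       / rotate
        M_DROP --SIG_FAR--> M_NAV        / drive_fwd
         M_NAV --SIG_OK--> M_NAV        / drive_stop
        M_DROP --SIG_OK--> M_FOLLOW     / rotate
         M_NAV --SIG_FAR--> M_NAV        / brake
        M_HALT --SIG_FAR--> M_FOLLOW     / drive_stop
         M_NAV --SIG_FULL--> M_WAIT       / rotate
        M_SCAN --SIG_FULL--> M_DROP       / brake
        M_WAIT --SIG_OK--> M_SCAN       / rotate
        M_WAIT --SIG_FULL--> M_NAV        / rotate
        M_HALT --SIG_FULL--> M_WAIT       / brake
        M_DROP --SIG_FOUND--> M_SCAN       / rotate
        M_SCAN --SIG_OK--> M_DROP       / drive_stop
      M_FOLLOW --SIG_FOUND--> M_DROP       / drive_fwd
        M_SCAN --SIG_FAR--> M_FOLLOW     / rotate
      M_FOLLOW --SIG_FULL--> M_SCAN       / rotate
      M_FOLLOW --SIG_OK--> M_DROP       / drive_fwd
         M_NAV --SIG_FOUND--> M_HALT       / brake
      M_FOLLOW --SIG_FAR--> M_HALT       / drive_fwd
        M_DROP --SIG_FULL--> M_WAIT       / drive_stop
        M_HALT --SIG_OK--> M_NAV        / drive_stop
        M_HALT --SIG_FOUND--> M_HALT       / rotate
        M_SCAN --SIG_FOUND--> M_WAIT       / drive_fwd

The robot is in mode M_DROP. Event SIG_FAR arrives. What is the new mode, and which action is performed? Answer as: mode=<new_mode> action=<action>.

mode=M_NAV action=drive_fwd

current mode = M_DROP; filter table to that mode:
  (M_DROP, SIG_FAR) → (M_NAV, drive_fwd)  ← event matches
  (M_DROP, SIG_OK) → (M_FOLLOW, rotate)
  (M_DROP, SIG_FOUND) → (M_SCAN, rotate)
  (M_DROP, SIG_FULL) → (M_WAIT, drive_stop)
event = SIG_FAR selects (M_NAV, drive_fwd)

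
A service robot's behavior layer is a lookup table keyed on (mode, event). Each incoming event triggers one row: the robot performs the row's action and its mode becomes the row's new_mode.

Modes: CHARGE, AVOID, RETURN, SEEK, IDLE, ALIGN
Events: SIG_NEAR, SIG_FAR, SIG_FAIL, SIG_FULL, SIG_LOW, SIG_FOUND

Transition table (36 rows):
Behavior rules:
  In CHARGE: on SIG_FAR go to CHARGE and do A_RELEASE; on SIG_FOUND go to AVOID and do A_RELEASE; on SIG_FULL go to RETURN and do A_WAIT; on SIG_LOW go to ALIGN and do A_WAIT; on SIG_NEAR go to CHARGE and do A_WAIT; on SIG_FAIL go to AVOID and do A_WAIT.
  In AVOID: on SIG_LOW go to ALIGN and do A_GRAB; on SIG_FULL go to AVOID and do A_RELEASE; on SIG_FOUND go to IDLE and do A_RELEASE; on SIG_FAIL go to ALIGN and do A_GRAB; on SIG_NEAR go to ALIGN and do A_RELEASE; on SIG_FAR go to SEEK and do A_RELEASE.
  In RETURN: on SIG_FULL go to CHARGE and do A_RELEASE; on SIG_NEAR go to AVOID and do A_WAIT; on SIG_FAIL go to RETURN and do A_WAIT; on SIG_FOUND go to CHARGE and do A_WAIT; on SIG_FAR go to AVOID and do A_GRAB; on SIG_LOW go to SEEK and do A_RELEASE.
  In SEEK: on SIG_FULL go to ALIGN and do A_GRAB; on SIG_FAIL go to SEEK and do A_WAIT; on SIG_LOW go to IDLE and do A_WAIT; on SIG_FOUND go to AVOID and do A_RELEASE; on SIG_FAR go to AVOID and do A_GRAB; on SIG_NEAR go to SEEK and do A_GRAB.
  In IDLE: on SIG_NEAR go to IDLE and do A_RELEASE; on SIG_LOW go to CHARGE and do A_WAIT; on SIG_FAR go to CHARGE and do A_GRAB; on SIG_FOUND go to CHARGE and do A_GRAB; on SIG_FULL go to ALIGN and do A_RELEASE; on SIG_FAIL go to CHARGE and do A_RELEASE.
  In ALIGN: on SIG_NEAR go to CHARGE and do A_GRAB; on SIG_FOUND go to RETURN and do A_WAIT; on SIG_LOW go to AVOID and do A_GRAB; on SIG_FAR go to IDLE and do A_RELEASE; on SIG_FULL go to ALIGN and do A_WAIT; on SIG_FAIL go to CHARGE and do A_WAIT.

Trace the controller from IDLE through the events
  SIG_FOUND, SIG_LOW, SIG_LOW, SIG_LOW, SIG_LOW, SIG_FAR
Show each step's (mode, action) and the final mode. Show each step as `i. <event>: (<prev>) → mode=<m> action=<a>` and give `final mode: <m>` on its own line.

final mode: SEEK

1. SIG_FOUND: (IDLE) → mode=CHARGE action=A_GRAB
2. SIG_LOW: (CHARGE) → mode=ALIGN action=A_WAIT
3. SIG_LOW: (ALIGN) → mode=AVOID action=A_GRAB
4. SIG_LOW: (AVOID) → mode=ALIGN action=A_GRAB
5. SIG_LOW: (ALIGN) → mode=AVOID action=A_GRAB
6. SIG_FAR: (AVOID) → mode=SEEK action=A_RELEASE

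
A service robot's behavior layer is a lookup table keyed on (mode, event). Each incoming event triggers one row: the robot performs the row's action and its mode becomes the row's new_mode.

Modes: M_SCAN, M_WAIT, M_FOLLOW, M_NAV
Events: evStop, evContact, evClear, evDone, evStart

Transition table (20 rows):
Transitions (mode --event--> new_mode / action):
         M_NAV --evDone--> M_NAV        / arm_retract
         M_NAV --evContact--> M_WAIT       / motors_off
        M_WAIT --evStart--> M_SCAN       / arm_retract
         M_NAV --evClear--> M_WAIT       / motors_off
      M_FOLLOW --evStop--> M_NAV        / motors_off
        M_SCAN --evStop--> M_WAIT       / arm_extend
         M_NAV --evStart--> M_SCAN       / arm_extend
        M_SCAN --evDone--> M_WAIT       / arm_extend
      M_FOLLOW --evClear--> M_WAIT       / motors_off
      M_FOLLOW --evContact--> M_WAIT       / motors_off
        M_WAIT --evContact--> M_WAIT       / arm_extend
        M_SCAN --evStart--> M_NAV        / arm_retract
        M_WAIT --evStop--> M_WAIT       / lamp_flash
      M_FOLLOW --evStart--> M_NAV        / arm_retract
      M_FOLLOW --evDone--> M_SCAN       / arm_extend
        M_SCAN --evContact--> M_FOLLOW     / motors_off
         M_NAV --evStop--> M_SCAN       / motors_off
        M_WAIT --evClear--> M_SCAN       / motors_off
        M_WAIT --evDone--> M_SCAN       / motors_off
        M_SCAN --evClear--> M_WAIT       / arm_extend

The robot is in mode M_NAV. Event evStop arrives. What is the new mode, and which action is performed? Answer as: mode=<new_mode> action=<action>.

mode=M_SCAN action=motors_off

current mode = M_NAV; filter table to that mode:
  (M_NAV, evDone) → (M_NAV, arm_retract)
  (M_NAV, evContact) → (M_WAIT, motors_off)
  (M_NAV, evClear) → (M_WAIT, motors_off)
  (M_NAV, evStart) → (M_SCAN, arm_extend)
  (M_NAV, evStop) → (M_SCAN, motors_off)  ← event matches
event = evStop selects (M_SCAN, motors_off)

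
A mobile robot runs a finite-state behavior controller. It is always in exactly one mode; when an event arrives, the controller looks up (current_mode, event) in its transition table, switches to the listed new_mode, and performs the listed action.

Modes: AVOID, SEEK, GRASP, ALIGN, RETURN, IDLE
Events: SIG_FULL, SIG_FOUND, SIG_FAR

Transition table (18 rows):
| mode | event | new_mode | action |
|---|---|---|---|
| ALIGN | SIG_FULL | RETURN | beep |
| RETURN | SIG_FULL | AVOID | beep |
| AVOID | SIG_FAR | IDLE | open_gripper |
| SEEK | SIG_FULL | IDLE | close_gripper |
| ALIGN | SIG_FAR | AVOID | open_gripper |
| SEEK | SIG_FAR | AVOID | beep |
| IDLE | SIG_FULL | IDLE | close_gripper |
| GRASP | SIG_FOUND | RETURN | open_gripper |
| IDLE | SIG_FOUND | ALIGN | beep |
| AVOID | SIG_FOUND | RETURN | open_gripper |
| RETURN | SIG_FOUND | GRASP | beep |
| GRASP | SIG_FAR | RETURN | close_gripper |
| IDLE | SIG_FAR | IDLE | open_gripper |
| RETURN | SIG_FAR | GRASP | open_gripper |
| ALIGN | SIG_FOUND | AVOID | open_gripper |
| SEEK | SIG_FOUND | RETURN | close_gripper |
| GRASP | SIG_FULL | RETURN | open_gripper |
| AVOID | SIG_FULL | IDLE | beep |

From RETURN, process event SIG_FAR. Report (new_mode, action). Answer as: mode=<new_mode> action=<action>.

current mode = RETURN; filter table to that mode:
  (RETURN, SIG_FULL) → (AVOID, beep)
  (RETURN, SIG_FOUND) → (GRASP, beep)
  (RETURN, SIG_FAR) → (GRASP, open_gripper)  ← event matches
event = SIG_FAR selects (GRASP, open_gripper)

mode=GRASP action=open_gripper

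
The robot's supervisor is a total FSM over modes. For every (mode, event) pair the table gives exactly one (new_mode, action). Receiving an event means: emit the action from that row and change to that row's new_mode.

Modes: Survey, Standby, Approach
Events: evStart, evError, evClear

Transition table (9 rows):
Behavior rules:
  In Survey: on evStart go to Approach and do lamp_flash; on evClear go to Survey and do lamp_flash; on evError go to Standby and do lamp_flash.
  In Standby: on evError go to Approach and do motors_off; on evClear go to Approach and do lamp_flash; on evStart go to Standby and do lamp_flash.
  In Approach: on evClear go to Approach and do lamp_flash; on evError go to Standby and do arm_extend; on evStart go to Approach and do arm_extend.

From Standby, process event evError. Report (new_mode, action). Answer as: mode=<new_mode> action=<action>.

mode=Approach action=motors_off

current mode = Standby; filter table to that mode:
  (Standby, evError) → (Approach, motors_off)  ← event matches
  (Standby, evClear) → (Approach, lamp_flash)
  (Standby, evStart) → (Standby, lamp_flash)
event = evError selects (Approach, motors_off)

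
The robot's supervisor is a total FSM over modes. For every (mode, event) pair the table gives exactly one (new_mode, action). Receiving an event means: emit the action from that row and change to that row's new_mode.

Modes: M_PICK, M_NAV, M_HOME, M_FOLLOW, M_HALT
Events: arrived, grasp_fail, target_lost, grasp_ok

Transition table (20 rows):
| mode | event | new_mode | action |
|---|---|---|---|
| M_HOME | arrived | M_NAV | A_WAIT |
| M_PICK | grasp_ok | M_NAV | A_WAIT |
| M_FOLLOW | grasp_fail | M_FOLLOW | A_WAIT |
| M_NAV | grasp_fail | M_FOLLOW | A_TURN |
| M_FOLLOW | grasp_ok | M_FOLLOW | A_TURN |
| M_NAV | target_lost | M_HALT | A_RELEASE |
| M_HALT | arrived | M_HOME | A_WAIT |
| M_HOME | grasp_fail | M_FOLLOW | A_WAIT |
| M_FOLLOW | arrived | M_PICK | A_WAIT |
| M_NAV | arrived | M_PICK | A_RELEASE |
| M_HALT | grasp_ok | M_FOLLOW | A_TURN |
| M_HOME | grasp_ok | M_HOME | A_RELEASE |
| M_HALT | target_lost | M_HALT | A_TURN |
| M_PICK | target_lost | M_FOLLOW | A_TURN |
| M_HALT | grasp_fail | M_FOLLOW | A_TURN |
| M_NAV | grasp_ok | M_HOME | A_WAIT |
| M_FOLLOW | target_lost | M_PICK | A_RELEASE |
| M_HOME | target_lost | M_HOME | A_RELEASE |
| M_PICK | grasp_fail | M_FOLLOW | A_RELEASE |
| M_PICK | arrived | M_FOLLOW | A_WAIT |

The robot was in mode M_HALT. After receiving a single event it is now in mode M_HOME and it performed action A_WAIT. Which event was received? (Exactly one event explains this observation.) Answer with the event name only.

try arrived: (M_HALT, arrived) → (M_HOME, A_WAIT)  ← matches
try grasp_fail: (M_HALT, grasp_fail) → (M_FOLLOW, A_TURN)
try target_lost: (M_HALT, target_lost) → (M_HALT, A_TURN)
try grasp_ok: (M_HALT, grasp_ok) → (M_FOLLOW, A_TURN)

arrived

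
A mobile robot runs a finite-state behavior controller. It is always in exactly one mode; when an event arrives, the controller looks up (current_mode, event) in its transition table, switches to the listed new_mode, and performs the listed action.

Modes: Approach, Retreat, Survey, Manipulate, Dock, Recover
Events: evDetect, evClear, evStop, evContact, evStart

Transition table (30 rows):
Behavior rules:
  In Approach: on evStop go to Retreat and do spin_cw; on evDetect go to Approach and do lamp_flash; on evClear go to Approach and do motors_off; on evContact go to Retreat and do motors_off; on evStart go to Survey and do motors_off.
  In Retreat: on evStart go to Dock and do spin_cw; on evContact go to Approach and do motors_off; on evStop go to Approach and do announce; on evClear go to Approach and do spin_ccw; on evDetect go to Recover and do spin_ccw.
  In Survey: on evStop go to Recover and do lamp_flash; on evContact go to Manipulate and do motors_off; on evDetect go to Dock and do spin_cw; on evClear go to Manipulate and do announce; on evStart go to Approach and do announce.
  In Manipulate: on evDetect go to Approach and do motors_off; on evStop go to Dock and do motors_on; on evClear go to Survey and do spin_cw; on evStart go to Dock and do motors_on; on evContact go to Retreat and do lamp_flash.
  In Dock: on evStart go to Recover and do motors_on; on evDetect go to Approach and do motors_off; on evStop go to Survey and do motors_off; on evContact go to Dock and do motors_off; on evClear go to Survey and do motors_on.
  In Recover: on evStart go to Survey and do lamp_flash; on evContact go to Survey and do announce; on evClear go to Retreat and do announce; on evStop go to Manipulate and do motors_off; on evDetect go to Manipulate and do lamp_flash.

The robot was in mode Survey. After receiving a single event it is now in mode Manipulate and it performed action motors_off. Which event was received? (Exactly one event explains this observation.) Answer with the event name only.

try evDetect: (Survey, evDetect) → (Dock, spin_cw)
try evClear: (Survey, evClear) → (Manipulate, announce)
try evStop: (Survey, evStop) → (Recover, lamp_flash)
try evContact: (Survey, evContact) → (Manipulate, motors_off)  ← matches
try evStart: (Survey, evStart) → (Approach, announce)

evContact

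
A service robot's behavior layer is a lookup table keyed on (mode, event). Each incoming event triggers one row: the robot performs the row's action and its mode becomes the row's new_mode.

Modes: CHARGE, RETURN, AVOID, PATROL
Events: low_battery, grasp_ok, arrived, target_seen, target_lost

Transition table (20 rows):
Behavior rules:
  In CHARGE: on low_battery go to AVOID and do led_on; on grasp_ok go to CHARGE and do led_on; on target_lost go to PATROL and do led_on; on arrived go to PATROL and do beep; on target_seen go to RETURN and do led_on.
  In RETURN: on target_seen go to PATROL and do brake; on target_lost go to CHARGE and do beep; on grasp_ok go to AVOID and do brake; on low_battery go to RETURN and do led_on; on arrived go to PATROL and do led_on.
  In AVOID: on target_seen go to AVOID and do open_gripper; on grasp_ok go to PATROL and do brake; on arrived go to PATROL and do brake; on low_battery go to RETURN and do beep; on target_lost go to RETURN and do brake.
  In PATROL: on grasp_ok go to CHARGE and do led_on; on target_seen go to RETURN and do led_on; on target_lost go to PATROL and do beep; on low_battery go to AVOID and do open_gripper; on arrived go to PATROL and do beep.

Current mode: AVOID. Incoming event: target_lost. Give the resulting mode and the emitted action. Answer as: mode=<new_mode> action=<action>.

current mode = AVOID; filter table to that mode:
  (AVOID, target_seen) → (AVOID, open_gripper)
  (AVOID, grasp_ok) → (PATROL, brake)
  (AVOID, arrived) → (PATROL, brake)
  (AVOID, low_battery) → (RETURN, beep)
  (AVOID, target_lost) → (RETURN, brake)  ← event matches
event = target_lost selects (RETURN, brake)

mode=RETURN action=brake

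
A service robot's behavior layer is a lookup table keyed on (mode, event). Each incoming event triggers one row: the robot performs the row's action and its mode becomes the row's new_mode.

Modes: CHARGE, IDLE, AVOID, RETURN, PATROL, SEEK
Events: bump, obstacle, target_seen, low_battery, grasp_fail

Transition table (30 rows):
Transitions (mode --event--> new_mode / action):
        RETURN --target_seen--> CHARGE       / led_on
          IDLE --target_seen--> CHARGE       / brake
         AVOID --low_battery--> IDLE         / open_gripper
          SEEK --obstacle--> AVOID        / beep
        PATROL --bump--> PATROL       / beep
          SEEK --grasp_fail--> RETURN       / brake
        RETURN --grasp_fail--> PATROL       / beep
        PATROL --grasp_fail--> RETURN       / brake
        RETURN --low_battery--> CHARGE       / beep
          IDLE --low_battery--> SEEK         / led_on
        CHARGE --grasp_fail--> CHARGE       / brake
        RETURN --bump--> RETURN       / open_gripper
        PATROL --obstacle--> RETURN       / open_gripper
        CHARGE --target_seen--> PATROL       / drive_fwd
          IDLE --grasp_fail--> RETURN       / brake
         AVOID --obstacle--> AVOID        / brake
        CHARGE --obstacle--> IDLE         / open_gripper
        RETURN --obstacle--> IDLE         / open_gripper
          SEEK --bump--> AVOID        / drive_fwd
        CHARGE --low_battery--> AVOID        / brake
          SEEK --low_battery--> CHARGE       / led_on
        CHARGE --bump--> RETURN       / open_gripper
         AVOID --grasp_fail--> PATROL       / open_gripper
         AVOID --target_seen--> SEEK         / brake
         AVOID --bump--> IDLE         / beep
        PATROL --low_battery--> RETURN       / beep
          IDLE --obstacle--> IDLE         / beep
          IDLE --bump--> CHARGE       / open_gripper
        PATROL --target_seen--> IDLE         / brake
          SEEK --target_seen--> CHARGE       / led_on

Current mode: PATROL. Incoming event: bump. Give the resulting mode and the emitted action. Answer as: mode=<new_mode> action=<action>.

current mode = PATROL; filter table to that mode:
  (PATROL, bump) → (PATROL, beep)  ← event matches
  (PATROL, grasp_fail) → (RETURN, brake)
  (PATROL, obstacle) → (RETURN, open_gripper)
  (PATROL, low_battery) → (RETURN, beep)
  (PATROL, target_seen) → (IDLE, brake)
event = bump selects (PATROL, beep)

mode=PATROL action=beep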